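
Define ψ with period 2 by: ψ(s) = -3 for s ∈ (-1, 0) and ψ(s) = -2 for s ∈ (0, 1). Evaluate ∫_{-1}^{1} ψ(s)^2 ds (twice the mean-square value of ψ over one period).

∫_{-1}^{1} ψ(s)^2 ds = 13.

13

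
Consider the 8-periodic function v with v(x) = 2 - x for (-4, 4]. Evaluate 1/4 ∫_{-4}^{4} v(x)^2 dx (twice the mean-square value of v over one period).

1/4 ∫_{-4}^{4} v(x)^2 dx = 1/4 · (224/3) = 56/3.

56/3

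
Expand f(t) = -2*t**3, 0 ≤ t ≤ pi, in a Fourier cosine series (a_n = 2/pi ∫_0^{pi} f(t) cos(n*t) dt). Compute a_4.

a_4 = 2/pi ∫_0^{pi} (-2*t**3) cos(4*t) dt.
Integrating by parts three times (tabular method), an antiderivative of (-2*t**3) cos(4*t) is -t**3*sin(4*t)/2 - 3*t**2*cos(4*t)/8 + 3*t*sin(4*t)/16 + 3*cos(4*t)/64; evaluating from 0 to pi: ∫_{0}^{pi} (-2*t**3) cos(4*t) dt = (3/64 - 3*pi**2/8) - (3/64) = -3*pi**2/8.
Hence a_4 = (2/pi)·(-3*pi**2/8) = -3*pi/4.

-3*pi/4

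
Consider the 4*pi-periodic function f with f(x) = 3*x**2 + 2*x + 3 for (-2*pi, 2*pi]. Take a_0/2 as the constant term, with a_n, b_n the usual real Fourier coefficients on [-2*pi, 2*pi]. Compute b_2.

-4

b_2 = (1/(2*pi)) ∫_{-2*pi}^{2*pi} f(x) sin(x) dx.
Integrating by parts twice (tabular method), an antiderivative of (3*x**2 + 2*x + 3) sin(x) is -3*x**2*cos(x) + 6*x*sin(x) - 2*x*cos(x) + 2*sin(x) + 3*cos(x); evaluating from -2*pi to 2*pi: ∫_{-2*pi}^{2*pi} (3*x**2 + 2*x + 3) sin(x) dx = (-12*pi**2 - 4*pi + 3) - (-12*pi**2 + 3 + 4*pi) = -8*pi.
Hence b_2 = (1/(2*pi))·(-8*pi) = -4.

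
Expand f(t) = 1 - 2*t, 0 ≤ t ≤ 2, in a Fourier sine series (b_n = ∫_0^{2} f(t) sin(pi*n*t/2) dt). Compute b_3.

b_3 = ∫_0^{2} (1 - 2*t) sin(3*pi*t/2) dt.
Integrating by parts (boundary term plus one more integral), an antiderivative of (1 - 2*t) sin(3*pi*t/2) is 4*t*cos(3*pi*t/2)/(3*pi) - 8*sin(3*pi*t/2)/(9*pi**2) - 2*cos(3*pi*t/2)/(3*pi); evaluating from 0 to 2: ∫_{0}^{2} (1 - 2*t) sin(3*pi*t/2) dt = (-2/pi) - (-2/(3*pi)) = -4/(3*pi).
Hence b_3 = -4/(3*pi).

-4/(3*pi)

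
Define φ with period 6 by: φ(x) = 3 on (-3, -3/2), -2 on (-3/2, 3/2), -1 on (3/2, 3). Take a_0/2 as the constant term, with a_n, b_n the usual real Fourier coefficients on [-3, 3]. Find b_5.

-4/(5*pi)

b_5 = 1/3 ∫_{-3}^{3} φ(x) sin(5*pi*x/3) dx.
Split the integral at the breakpoints.
Directly, an antiderivative of (3) sin(5*pi*x/3) is -9*cos(5*pi*x/3)/(5*pi); evaluating from -3 to -3/2: ∫_{-3}^{-3/2} (3) sin(5*pi*x/3) dx = (0) - (9/(5*pi)) = -9/(5*pi).
Directly, an antiderivative of (-2) sin(5*pi*x/3) is 6*cos(5*pi*x/3)/(5*pi); evaluating from -3/2 to 3/2: ∫_{-3/2}^{3/2} (-2) sin(5*pi*x/3) dx = (0) - (0) = 0.
Directly, an antiderivative of (-1) sin(5*pi*x/3) is 3*cos(5*pi*x/3)/(5*pi); evaluating from 3/2 to 3: ∫_{3/2}^{3} (-1) sin(5*pi*x/3) dx = (-3/(5*pi)) - (0) = -3/(5*pi).
Summing the pieces and multiplying by (1/3) gives b_5 = -4/(5*pi).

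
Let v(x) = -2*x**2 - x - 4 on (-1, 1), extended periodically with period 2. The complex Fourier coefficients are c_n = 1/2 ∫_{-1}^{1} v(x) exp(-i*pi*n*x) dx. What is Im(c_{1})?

1/pi

Since v is real-valued, Im(c_{1}) = -1/2 ∫_{-1}^{1} v(x) sin(pi*x) dx = -b_{1}/2.
Integrating by parts twice (tabular method), an antiderivative of (-2*x**2 - x - 4) sin(pi*x) is 2*x**2*cos(pi*x)/pi - 4*x*sin(pi*x)/pi**2 + x*cos(pi*x)/pi - sin(pi*x)/pi**2 - 4*cos(pi*x)/pi**3 + 4*cos(pi*x)/pi; evaluating from -1 to 1: ∫_{-1}^{1} (-2*x**2 - x - 4) sin(pi*x) dx = (-7/pi + 4/pi**3) - (-5/pi + 4/pi**3) = -2/pi.
Hence Im(c_{1}) = (-1/2)·(-2/pi) = 1/pi.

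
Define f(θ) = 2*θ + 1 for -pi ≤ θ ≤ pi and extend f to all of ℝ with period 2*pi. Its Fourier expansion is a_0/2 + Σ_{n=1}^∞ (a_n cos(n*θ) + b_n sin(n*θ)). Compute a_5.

a_5 = 1/pi ∫_{-pi}^{pi} f(θ) cos(5*θ) dθ.
Integrating by parts (boundary term plus one more integral), an antiderivative of (2*θ + 1) cos(5*θ) is 2*θ*sin(5*θ)/5 + sin(5*θ)/5 + 2*cos(5*θ)/25; evaluating from -pi to pi: ∫_{-pi}^{pi} (2*θ + 1) cos(5*θ) dθ = (-2/25) - (-2/25) = 0.
Hence a_5 = (1/pi)·(0) = 0.

0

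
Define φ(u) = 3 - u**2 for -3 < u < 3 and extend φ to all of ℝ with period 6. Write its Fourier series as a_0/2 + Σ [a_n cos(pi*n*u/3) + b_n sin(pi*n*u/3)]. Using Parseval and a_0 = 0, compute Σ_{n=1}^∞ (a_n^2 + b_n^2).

72/5

Parseval: a_0^2/2 + Σ_{n≥1} (a_n^2+b_n^2) = 1/3 ∫_{-3}^{3} φ(u)^2 du = 72/5.
Subtract a_0^2/2 = 0: Σ (a_n^2+b_n^2) = 72/5.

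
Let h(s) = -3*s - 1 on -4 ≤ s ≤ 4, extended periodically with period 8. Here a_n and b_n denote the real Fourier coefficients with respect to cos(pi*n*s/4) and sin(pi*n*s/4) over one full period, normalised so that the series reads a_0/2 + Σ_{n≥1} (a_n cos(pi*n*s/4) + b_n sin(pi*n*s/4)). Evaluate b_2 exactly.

12/pi

b_2 = 1/4 ∫_{-4}^{4} h(s) sin(pi*s/2) ds.
Integrating by parts (boundary term plus one more integral), an antiderivative of (-3*s - 1) sin(pi*s/2) is 6*s*cos(pi*s/2)/pi - 12*sin(pi*s/2)/pi**2 + 2*cos(pi*s/2)/pi; evaluating from -4 to 4: ∫_{-4}^{4} (-3*s - 1) sin(pi*s/2) ds = (26/pi) - (-22/pi) = 48/pi.
Hence b_2 = (1/4)·(48/pi) = 12/pi.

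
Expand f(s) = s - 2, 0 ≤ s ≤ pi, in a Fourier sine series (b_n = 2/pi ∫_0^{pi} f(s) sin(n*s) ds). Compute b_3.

2*(-4 + pi)/(3*pi)

b_3 = 2/pi ∫_0^{pi} (s - 2) sin(3*s) ds.
Integrating by parts (boundary term plus one more integral), an antiderivative of (s - 2) sin(3*s) is -s*cos(3*s)/3 + sin(3*s)/9 + 2*cos(3*s)/3; evaluating from 0 to pi: ∫_{0}^{pi} (s - 2) sin(3*s) ds = (-2/3 + pi/3) - (2/3) = -4/3 + pi/3.
Hence b_3 = (2/pi)·(-4/3 + pi/3) = 2*(-4 + pi)/(3*pi).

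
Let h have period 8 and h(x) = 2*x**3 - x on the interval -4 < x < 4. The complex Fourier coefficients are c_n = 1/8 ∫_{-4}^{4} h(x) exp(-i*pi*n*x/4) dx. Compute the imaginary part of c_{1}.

Since h is real-valued, Im(c_{1}) = -1/8 ∫_{-4}^{4} h(x) sin(pi*x/4) dx = -b_{1}/2.
h is odd and sin(pi*x/4) is odd, so the integrand is even: ∫_{-4}^{4} h(x) sin(pi*x/4) dx = 2∫_0^{4} h(x) sin(pi*x/4) dx.
Integrating by parts three times (tabular method), an antiderivative of (2*x**3 - x) sin(pi*x/4) is -8*x**3*cos(pi*x/4)/pi + 96*x**2*sin(pi*x/4)/pi**2 + 4*x*cos(pi*x/4)/pi + 768*x*cos(pi*x/4)/pi**3 - 3072*sin(pi*x/4)/pi**4 - 16*sin(pi*x/4)/pi**2; evaluating from 0 to 4: ∫_{0}^{4} (2*x**3 - x) sin(pi*x/4) dx = (-3072/pi**3 + 496/pi) - (0) = -3072/pi**3 + 496/pi.
So ∫_{-4}^{4} h(x) sin(pi*x/4) dx = -6144/pi**3 + 992/pi.
Hence Im(c_{1}) = (-1/8)·(-6144/pi**3 + 992/pi) = -124/pi + 768/pi**3.

-124/pi + 768/pi**3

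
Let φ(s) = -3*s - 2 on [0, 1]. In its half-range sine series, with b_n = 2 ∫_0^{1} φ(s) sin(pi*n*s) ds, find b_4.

b_4 = 2 ∫_0^{1} (-3*s - 2) sin(4*pi*s) ds.
Integrating by parts (boundary term plus one more integral), an antiderivative of (-3*s - 2) sin(4*pi*s) is 3*s*cos(4*pi*s)/(4*pi) - 3*sin(4*pi*s)/(16*pi**2) + cos(4*pi*s)/(2*pi); evaluating from 0 to 1: ∫_{0}^{1} (-3*s - 2) sin(4*pi*s) ds = (5/(4*pi)) - (1/(2*pi)) = 3/(4*pi).
Hence b_4 = 2·(3/(4*pi)) = 3/(2*pi).

3/(2*pi)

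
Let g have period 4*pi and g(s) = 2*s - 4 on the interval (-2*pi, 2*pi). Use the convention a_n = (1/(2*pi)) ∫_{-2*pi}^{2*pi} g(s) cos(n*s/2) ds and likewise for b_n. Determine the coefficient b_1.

8

b_1 = (1/(2*pi)) ∫_{-2*pi}^{2*pi} g(s) sin(s/2) ds.
Integrating by parts (boundary term plus one more integral), an antiderivative of (2*s - 4) sin(s/2) is -4*s*cos(s/2) + 8*sin(s/2) + 8*cos(s/2); evaluating from -2*pi to 2*pi: ∫_{-2*pi}^{2*pi} (2*s - 4) sin(s/2) ds = (-8 + 8*pi) - (-8*pi - 8) = 16*pi.
Hence b_1 = (1/(2*pi))·(16*pi) = 8.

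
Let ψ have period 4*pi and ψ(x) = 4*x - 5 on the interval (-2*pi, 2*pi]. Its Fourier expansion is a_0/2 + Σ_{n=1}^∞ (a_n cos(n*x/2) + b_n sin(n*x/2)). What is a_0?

-10

a_0 = (1/(2*pi)) ∫_{-2*pi}^{2*pi} ψ(x) dx = (1/(2*pi)) · (-20*pi) = -10.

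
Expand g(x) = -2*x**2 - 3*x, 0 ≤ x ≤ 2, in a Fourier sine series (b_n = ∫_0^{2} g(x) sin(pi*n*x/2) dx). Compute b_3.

4*(16 - 63*pi**2)/(27*pi**3)

b_3 = ∫_0^{2} (-2*x**2 - 3*x) sin(3*pi*x/2) dx.
Integrating by parts twice (tabular method), an antiderivative of (-2*x**2 - 3*x) sin(3*pi*x/2) is 4*x**2*cos(3*pi*x/2)/(3*pi) - 16*x*sin(3*pi*x/2)/(9*pi**2) + 2*x*cos(3*pi*x/2)/pi - 4*sin(3*pi*x/2)/(3*pi**2) - 32*cos(3*pi*x/2)/(27*pi**3); evaluating from 0 to 2: ∫_{0}^{2} (-2*x**2 - 3*x) sin(3*pi*x/2) dx = (4*(8 - 63*pi**2)/(27*pi**3)) - (-32/(27*pi**3)) = 4*(16 - 63*pi**2)/(27*pi**3).
Hence b_3 = 4*(16 - 63*pi**2)/(27*pi**3).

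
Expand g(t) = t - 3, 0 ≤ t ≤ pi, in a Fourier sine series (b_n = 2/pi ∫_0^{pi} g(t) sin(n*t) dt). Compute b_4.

-1/2

b_4 = 2/pi ∫_0^{pi} (t - 3) sin(4*t) dt.
Integrating by parts (boundary term plus one more integral), an antiderivative of (t - 3) sin(4*t) is -t*cos(4*t)/4 + sin(4*t)/16 + 3*cos(4*t)/4; evaluating from 0 to pi: ∫_{0}^{pi} (t - 3) sin(4*t) dt = (3/4 - pi/4) - (3/4) = -pi/4.
Hence b_4 = (2/pi)·(-pi/4) = -1/2.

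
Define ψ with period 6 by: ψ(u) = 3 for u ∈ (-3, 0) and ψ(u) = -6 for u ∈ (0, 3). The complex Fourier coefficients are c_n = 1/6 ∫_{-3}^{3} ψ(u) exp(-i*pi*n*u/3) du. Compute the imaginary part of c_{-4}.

0

Since ψ is real-valued, Im(c_{-4}) = -1/6 ∫_{-3}^{3} ψ(u) sin(-4*pi*u/3) du = b_{4}/2.
Split the integral at the breakpoints.
Directly, an antiderivative of (3) sin(-4*pi*u/3) is 9*cos(4*pi*u/3)/(4*pi); evaluating from -3 to 0: ∫_{-3}^{0} (3) sin(-4*pi*u/3) du = (9/(4*pi)) - (9/(4*pi)) = 0.
Directly, an antiderivative of (-6) sin(-4*pi*u/3) is -9*cos(4*pi*u/3)/(2*pi); evaluating from 0 to 3: ∫_{0}^{3} (-6) sin(-4*pi*u/3) du = (-9/(2*pi)) - (-9/(2*pi)) = 0.
So ∫_{-3}^{3} ψ(u) sin(-4*pi*u/3) du = 0.
Hence Im(c_{-4}) = (-1/6)·(0) = 0.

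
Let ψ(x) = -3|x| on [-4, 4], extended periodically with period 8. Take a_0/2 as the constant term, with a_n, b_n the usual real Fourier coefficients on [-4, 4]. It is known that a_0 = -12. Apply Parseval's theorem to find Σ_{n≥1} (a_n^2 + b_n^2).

Parseval: a_0^2/2 + Σ_{n≥1} (a_n^2+b_n^2) = 1/4 ∫_{-4}^{4} ψ(x)^2 dx = 96.
Subtract a_0^2/2 = 72: Σ (a_n^2+b_n^2) = 24.

24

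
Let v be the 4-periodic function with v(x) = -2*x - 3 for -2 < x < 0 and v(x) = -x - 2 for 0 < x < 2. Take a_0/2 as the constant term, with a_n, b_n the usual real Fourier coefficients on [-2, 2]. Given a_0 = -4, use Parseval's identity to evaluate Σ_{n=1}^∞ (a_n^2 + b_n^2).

11/3

Parseval: a_0^2/2 + Σ_{n≥1} (a_n^2+b_n^2) = 1/2 ∫_{-2}^{2} v(x)^2 dx = 35/3.
Subtract a_0^2/2 = 8: Σ (a_n^2+b_n^2) = 11/3.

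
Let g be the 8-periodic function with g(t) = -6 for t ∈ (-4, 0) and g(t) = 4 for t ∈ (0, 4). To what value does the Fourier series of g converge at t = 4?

-1

t = 4 differs from t = -4 by 1 full period(s), and the series is 8-periodic.
At t = -4 the one-sided limits are g(-4^-) = 4 and g(-4^+) = -6.
By Dirichlet's theorem the series converges to their average, [(4) + (-6)]/2 = -1.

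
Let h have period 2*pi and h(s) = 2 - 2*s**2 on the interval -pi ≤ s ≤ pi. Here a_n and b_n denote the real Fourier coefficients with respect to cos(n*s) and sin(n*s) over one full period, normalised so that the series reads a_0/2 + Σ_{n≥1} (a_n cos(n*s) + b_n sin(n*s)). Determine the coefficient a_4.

a_4 = 1/pi ∫_{-pi}^{pi} h(s) cos(4*s) ds.
h is even and cos(4*s) is even, so the integrand is even and a_4 = 2/pi ∫_0^{pi} h(s) cos(4*s) ds.
Integrating by parts twice (tabular method), an antiderivative of (2 - 2*s**2) cos(4*s) is -s**2*sin(4*s)/2 - s*cos(4*s)/4 + 9*sin(4*s)/16; evaluating from 0 to pi: ∫_{0}^{pi} (2 - 2*s**2) cos(4*s) ds = (-pi/4) - (0) = -pi/4.
Hence a_4 = (2/pi)·(-pi/4) = -1/2.

-1/2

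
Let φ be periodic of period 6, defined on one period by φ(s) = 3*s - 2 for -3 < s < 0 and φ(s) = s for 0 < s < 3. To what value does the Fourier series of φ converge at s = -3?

-4

At s = -3 the one-sided limits are φ(-3^-) = 3 and φ(-3^+) = -11.
By Dirichlet's theorem the series converges to their average, [(3) + (-11)]/2 = -4.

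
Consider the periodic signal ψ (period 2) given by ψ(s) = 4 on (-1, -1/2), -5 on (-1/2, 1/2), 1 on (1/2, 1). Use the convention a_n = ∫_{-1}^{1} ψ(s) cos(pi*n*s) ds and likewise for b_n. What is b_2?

3/pi

b_2 = ∫_{-1}^{1} ψ(s) sin(2*pi*s) ds.
Split the integral at the breakpoints.
Directly, an antiderivative of (4) sin(2*pi*s) is -2*cos(2*pi*s)/pi; evaluating from -1 to -1/2: ∫_{-1}^{-1/2} (4) sin(2*pi*s) ds = (2/pi) - (-2/pi) = 4/pi.
Directly, an antiderivative of (-5) sin(2*pi*s) is 5*cos(2*pi*s)/(2*pi); evaluating from -1/2 to 1/2: ∫_{-1/2}^{1/2} (-5) sin(2*pi*s) ds = (-5/(2*pi)) - (-5/(2*pi)) = 0.
Directly, an antiderivative of (1) sin(2*pi*s) is -cos(2*pi*s)/(2*pi); evaluating from 1/2 to 1: ∫_{1/2}^{1} (1) sin(2*pi*s) ds = (-1/(2*pi)) - (1/(2*pi)) = -1/pi.
Summing the pieces gives b_2 = 3/pi.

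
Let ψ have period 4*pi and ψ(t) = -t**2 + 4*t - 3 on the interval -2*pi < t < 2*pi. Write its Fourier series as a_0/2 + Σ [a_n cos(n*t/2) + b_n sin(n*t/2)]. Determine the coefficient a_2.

-4

a_2 = (1/(2*pi)) ∫_{-2*pi}^{2*pi} ψ(t) cos(t) dt.
Integrating by parts twice (tabular method), an antiderivative of (-t**2 + 4*t - 3) cos(t) is -t**2*sin(t) + 4*t*sin(t) - 2*t*cos(t) - sin(t) + 4*cos(t); evaluating from -2*pi to 2*pi: ∫_{-2*pi}^{2*pi} (-t**2 + 4*t - 3) cos(t) dt = (4 - 4*pi) - (4 + 4*pi) = -8*pi.
Hence a_2 = (1/(2*pi))·(-8*pi) = -4.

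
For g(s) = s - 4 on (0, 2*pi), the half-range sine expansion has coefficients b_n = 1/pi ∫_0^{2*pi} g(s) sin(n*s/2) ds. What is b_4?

b_4 = 1/pi ∫_0^{2*pi} (s - 4) sin(2*s) ds.
Integrating by parts (boundary term plus one more integral), an antiderivative of (s - 4) sin(2*s) is -s*cos(2*s)/2 + sin(2*s)/4 + 2*cos(2*s); evaluating from 0 to 2*pi: ∫_{0}^{2*pi} (s - 4) sin(2*s) ds = (2 - pi) - (2) = -pi.
Hence b_4 = (1/pi)·(-pi) = -1.

-1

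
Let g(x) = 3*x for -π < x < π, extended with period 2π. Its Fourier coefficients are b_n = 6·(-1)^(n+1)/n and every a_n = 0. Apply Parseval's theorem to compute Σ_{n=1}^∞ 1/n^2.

Parseval: Σ b_n^2 = (1/π) ∫_{-π}^{π} g(x)^2 dx = 6*pi**2.
Σ b_n^2 = Σ 36/n^2, so Σ 1/n^2 = (6*pi**2)/36 = pi**2/6.

pi**2/6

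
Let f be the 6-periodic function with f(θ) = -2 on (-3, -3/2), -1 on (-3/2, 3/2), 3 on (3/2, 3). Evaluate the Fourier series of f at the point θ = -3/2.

-3/2

At θ = -3/2 the one-sided limits are f(-3/2^-) = -2 and f(-3/2^+) = -1.
By Dirichlet's theorem the series converges to their average, [(-2) + (-1)]/2 = -3/2.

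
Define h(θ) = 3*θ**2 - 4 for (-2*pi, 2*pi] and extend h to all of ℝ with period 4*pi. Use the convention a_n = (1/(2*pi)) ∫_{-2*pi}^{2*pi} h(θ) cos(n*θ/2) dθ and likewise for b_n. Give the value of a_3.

a_3 = (1/(2*pi)) ∫_{-2*pi}^{2*pi} h(θ) cos(3*θ/2) dθ.
h is even and cos(3*θ/2) is even, so the integrand is even and a_3 = 1/pi ∫_0^{2*pi} h(θ) cos(3*θ/2) dθ.
Integrating by parts twice (tabular method), an antiderivative of (3*θ**2 - 4) cos(3*θ/2) is 2*θ**2*sin(3*θ/2) + 8*θ*cos(3*θ/2)/3 - 40*sin(3*θ/2)/9; evaluating from 0 to 2*pi: ∫_{0}^{2*pi} (3*θ**2 - 4) cos(3*θ/2) dθ = (-16*pi/3) - (0) = -16*pi/3.
Hence a_3 = (1/pi)·(-16*pi/3) = -16/3.

-16/3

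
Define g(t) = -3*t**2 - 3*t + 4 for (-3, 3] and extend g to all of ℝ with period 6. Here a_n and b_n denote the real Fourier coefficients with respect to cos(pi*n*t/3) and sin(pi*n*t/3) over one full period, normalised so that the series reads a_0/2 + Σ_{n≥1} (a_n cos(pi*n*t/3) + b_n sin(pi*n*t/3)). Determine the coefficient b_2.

9/pi

b_2 = 1/3 ∫_{-3}^{3} g(t) sin(2*pi*t/3) dt.
Integrating by parts twice (tabular method), an antiderivative of (-3*t**2 - 3*t + 4) sin(2*pi*t/3) is 9*t**2*cos(2*pi*t/3)/(2*pi) - 27*t*sin(2*pi*t/3)/(2*pi**2) + 9*t*cos(2*pi*t/3)/(2*pi) - 27*sin(2*pi*t/3)/(4*pi**2) - 6*cos(2*pi*t/3)/pi - 81*cos(2*pi*t/3)/(4*pi**3); evaluating from -3 to 3: ∫_{-3}^{3} (-3*t**2 - 3*t + 4) sin(2*pi*t/3) dt = (-81/(4*pi**3) + 48/pi) - (-81/(4*pi**3) + 21/pi) = 27/pi.
Hence b_2 = (1/3)·(27/pi) = 9/pi.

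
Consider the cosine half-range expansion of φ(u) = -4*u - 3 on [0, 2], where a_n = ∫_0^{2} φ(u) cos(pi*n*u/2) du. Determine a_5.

a_5 = ∫_0^{2} (-4*u - 3) cos(5*pi*u/2) du.
Integrating by parts (boundary term plus one more integral), an antiderivative of (-4*u - 3) cos(5*pi*u/2) is -8*u*sin(5*pi*u/2)/(5*pi) - 6*sin(5*pi*u/2)/(5*pi) - 16*cos(5*pi*u/2)/(25*pi**2); evaluating from 0 to 2: ∫_{0}^{2} (-4*u - 3) cos(5*pi*u/2) du = (16/(25*pi**2)) - (-16/(25*pi**2)) = 32/(25*pi**2).
Hence a_5 = 32/(25*pi**2).

32/(25*pi**2)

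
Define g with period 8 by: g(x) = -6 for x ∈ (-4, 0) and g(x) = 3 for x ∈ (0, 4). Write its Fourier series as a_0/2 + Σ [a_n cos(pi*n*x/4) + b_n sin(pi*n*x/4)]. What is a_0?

a_0 = 1/4 ∫_{-4}^{4} g(x) dx = 1/4 · (-12) = -3.

-3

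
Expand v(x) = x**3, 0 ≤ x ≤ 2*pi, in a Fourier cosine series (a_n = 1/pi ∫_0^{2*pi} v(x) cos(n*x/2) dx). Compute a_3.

a_3 = 1/pi ∫_0^{2*pi} (x**3) cos(3*x/2) dx.
Integrating by parts three times (tabular method), an antiderivative of (x**3) cos(3*x/2) is 2*x**3*sin(3*x/2)/3 + 4*x**2*cos(3*x/2)/3 - 16*x*sin(3*x/2)/9 - 32*cos(3*x/2)/27; evaluating from 0 to 2*pi: ∫_{0}^{2*pi} (x**3) cos(3*x/2) dx = (32/27 - 16*pi**2/3) - (-32/27) = 64/27 - 16*pi**2/3.
Hence a_3 = (1/pi)·(64/27 - 16*pi**2/3) = 16*(4 - 9*pi**2)/(27*pi).

16*(4 - 9*pi**2)/(27*pi)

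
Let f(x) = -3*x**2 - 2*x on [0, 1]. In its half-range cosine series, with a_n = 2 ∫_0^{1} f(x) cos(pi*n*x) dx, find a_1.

20/pi**2

a_1 = 2 ∫_0^{1} (-3*x**2 - 2*x) cos(pi*x) dx.
Integrating by parts twice (tabular method), an antiderivative of (-3*x**2 - 2*x) cos(pi*x) is -3*x**2*sin(pi*x)/pi - 2*x*sin(pi*x)/pi - 6*x*cos(pi*x)/pi**2 + 6*sin(pi*x)/pi**3 - 2*cos(pi*x)/pi**2; evaluating from 0 to 1: ∫_{0}^{1} (-3*x**2 - 2*x) cos(pi*x) dx = (8/pi**2) - (-2/pi**2) = 10/pi**2.
Hence a_1 = 2·(10/pi**2) = 20/pi**2.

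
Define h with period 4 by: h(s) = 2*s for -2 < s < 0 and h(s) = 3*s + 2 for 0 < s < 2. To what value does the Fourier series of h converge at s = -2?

At s = -2 the one-sided limits are h(-2^-) = 8 and h(-2^+) = -4.
By Dirichlet's theorem the series converges to their average, [(8) + (-4)]/2 = 2.

2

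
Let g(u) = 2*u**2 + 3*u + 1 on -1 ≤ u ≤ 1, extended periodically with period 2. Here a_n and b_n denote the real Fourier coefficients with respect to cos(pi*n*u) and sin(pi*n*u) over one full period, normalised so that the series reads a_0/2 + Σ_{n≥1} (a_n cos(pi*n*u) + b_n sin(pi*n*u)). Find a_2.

2/pi**2

a_2 = ∫_{-1}^{1} g(u) cos(2*pi*u) du.
Integrating by parts twice (tabular method), an antiderivative of (2*u**2 + 3*u + 1) cos(2*pi*u) is u**2*sin(2*pi*u)/pi + 3*u*sin(2*pi*u)/(2*pi) + u*cos(2*pi*u)/pi**2 - sin(2*pi*u)/(2*pi**3) + sin(2*pi*u)/(2*pi) + 3*cos(2*pi*u)/(4*pi**2); evaluating from -1 to 1: ∫_{-1}^{1} (2*u**2 + 3*u + 1) cos(2*pi*u) du = (7/(4*pi**2)) - (-1/(4*pi**2)) = 2/pi**2.
Hence a_2 = 2/pi**2.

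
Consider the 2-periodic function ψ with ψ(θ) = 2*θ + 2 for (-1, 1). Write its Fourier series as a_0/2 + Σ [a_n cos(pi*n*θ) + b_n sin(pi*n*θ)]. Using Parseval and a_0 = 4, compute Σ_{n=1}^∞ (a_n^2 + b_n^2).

8/3

Parseval: a_0^2/2 + Σ_{n≥1} (a_n^2+b_n^2) = ∫_{-1}^{1} ψ(θ)^2 dθ = 32/3.
Subtract a_0^2/2 = 8: Σ (a_n^2+b_n^2) = 8/3.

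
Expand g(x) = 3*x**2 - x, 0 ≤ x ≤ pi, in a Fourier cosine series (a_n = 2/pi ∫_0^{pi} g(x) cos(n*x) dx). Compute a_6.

1/3

a_6 = 2/pi ∫_0^{pi} (3*x**2 - x) cos(6*x) dx.
Integrating by parts twice (tabular method), an antiderivative of (3*x**2 - x) cos(6*x) is x**2*sin(6*x)/2 - x*sin(6*x)/6 + x*cos(6*x)/6 - sin(6*x)/36 - cos(6*x)/36; evaluating from 0 to pi: ∫_{0}^{pi} (3*x**2 - x) cos(6*x) dx = (-1/36 + pi/6) - (-1/36) = pi/6.
Hence a_6 = (2/pi)·(pi/6) = 1/3.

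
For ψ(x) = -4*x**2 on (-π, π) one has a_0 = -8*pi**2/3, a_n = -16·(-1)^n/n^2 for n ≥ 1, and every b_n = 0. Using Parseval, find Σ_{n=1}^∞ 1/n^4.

Parseval: a_0^2/2 + Σ a_n^2 = (1/π) ∫_{-π}^{π} ψ(x)^2 dx = 32*pi**4/5.
Subtract a_0^2/2 = 32*pi**4/9: Σ a_n^2 = 128*pi**4/45.
Since a_n^2 = 256/n^4, Σ 1/n^4 = pi**4/90.

pi**4/90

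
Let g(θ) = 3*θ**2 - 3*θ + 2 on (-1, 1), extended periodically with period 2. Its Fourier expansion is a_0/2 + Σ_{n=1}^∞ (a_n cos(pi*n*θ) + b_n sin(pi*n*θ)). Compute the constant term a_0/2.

3

a_0 = ∫_{-1}^{1} g(θ) dθ = 6.
So the constant term a_0/2 = 3.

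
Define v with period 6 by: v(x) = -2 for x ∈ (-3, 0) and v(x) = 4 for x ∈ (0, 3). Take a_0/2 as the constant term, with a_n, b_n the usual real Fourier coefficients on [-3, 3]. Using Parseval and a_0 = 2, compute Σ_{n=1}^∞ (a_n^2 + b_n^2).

18

Parseval: a_0^2/2 + Σ_{n≥1} (a_n^2+b_n^2) = 1/3 ∫_{-3}^{3} v(x)^2 dx = 20.
Subtract a_0^2/2 = 2: Σ (a_n^2+b_n^2) = 18.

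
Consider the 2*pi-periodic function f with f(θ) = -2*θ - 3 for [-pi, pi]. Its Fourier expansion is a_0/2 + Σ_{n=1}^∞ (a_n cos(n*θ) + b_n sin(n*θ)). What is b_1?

b_1 = 1/pi ∫_{-pi}^{pi} f(θ) sin(θ) dθ.
Integrating by parts (boundary term plus one more integral), an antiderivative of (-2*θ - 3) sin(θ) is 2*θ*cos(θ) - 2*sin(θ) + 3*cos(θ); evaluating from -pi to pi: ∫_{-pi}^{pi} (-2*θ - 3) sin(θ) dθ = (-2*pi - 3) - (-3 + 2*pi) = -4*pi.
Hence b_1 = (1/pi)·(-4*pi) = -4.

-4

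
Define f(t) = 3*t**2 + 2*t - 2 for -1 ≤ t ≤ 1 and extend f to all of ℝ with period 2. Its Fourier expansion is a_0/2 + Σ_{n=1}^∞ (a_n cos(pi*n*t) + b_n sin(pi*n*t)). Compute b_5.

4/(5*pi)

b_5 = ∫_{-1}^{1} f(t) sin(5*pi*t) dt.
Integrating by parts twice (tabular method), an antiderivative of (3*t**2 + 2*t - 2) sin(5*pi*t) is -3*t**2*cos(5*pi*t)/(5*pi) + 6*t*sin(5*pi*t)/(25*pi**2) - 2*t*cos(5*pi*t)/(5*pi) + 2*sin(5*pi*t)/(25*pi**2) + 6*cos(5*pi*t)/(125*pi**3) + 2*cos(5*pi*t)/(5*pi); evaluating from -1 to 1: ∫_{-1}^{1} (3*t**2 + 2*t - 2) sin(5*pi*t) dt = (3*(-2 + 25*pi**2)/(125*pi**3)) - ((-25*pi**2 - 6)/(125*pi**3)) = 4/(5*pi).
Hence b_5 = 4/(5*pi).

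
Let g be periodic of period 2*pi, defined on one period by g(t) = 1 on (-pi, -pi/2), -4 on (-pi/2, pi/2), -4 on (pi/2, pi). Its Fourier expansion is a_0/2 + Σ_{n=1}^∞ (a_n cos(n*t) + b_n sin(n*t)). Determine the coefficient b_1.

b_1 = 1/pi ∫_{-pi}^{pi} g(t) sin(t) dt.
Split the integral at the breakpoints.
Directly, an antiderivative of (1) sin(t) is -cos(t); evaluating from -pi to -pi/2: ∫_{-pi}^{-pi/2} (1) sin(t) dt = (0) - (1) = -1.
Directly, an antiderivative of (-4) sin(t) is 4*cos(t); evaluating from -pi/2 to pi/2: ∫_{-pi/2}^{pi/2} (-4) sin(t) dt = (0) - (0) = 0.
Directly, an antiderivative of (-4) sin(t) is 4*cos(t); evaluating from pi/2 to pi: ∫_{pi/2}^{pi} (-4) sin(t) dt = (-4) - (0) = -4.
Summing the pieces and multiplying by (1/pi) gives b_1 = -5/pi.

-5/pi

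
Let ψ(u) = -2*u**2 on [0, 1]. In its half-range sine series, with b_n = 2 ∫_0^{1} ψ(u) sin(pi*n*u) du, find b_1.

-4/pi + 16/pi**3

b_1 = 2 ∫_0^{1} (-2*u**2) sin(pi*u) du.
Integrating by parts twice (tabular method), an antiderivative of (-2*u**2) sin(pi*u) is 2*u**2*cos(pi*u)/pi - 4*u*sin(pi*u)/pi**2 - 4*cos(pi*u)/pi**3; evaluating from 0 to 1: ∫_{0}^{1} (-2*u**2) sin(pi*u) du = (-2/pi + 4/pi**3) - (-4/pi**3) = -2/pi + 8/pi**3.
Hence b_1 = 2·(-2/pi + 8/pi**3) = -4/pi + 16/pi**3.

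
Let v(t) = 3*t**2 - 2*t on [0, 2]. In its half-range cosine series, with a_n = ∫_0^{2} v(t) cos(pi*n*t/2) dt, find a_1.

-32/pi**2

a_1 = ∫_0^{2} (3*t**2 - 2*t) cos(pi*t/2) dt.
Integrating by parts twice (tabular method), an antiderivative of (3*t**2 - 2*t) cos(pi*t/2) is 6*t**2*sin(pi*t/2)/pi - 4*t*sin(pi*t/2)/pi + 24*t*cos(pi*t/2)/pi**2 - 48*sin(pi*t/2)/pi**3 - 8*cos(pi*t/2)/pi**2; evaluating from 0 to 2: ∫_{0}^{2} (3*t**2 - 2*t) cos(pi*t/2) dt = (-40/pi**2) - (-8/pi**2) = -32/pi**2.
Hence a_1 = -32/pi**2.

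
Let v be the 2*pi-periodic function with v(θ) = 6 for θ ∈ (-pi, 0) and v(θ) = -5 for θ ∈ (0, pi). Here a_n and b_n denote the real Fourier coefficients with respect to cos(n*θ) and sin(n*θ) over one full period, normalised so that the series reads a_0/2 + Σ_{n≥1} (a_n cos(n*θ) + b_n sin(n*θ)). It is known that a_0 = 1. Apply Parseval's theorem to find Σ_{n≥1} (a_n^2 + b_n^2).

Parseval: a_0^2/2 + Σ_{n≥1} (a_n^2+b_n^2) = 1/pi ∫_{-pi}^{pi} v(θ)^2 dθ = 61.
Subtract a_0^2/2 = 1/2: Σ (a_n^2+b_n^2) = 121/2.

121/2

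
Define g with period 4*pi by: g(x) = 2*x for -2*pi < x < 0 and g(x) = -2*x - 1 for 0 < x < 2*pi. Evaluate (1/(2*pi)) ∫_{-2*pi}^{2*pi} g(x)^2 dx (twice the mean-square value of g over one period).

1 + 4*pi + 32*pi**2/3

(1/(2*pi)) ∫_{-2*pi}^{2*pi} g(x)^2 dx = (1/(2*pi)) · (2*pi*(3 + 12*pi + 32*pi**2)/3) = 1 + 4*pi + 32*pi**2/3.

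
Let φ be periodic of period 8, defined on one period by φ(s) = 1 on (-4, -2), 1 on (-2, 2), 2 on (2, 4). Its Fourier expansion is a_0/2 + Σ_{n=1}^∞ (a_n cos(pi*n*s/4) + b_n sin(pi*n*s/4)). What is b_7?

b_7 = 1/4 ∫_{-4}^{4} φ(s) sin(7*pi*s/4) ds.
Split the integral at the breakpoints.
Directly, an antiderivative of (1) sin(7*pi*s/4) is -4*cos(7*pi*s/4)/(7*pi); evaluating from -4 to -2: ∫_{-4}^{-2} (1) sin(7*pi*s/4) ds = (0) - (4/(7*pi)) = -4/(7*pi).
Directly, an antiderivative of (1) sin(7*pi*s/4) is -4*cos(7*pi*s/4)/(7*pi); evaluating from -2 to 2: ∫_{-2}^{2} (1) sin(7*pi*s/4) ds = (0) - (0) = 0.
Directly, an antiderivative of (2) sin(7*pi*s/4) is -8*cos(7*pi*s/4)/(7*pi); evaluating from 2 to 4: ∫_{2}^{4} (2) sin(7*pi*s/4) ds = (8/(7*pi)) - (0) = 8/(7*pi).
Summing the pieces and multiplying by (1/4) gives b_7 = 1/(7*pi).

1/(7*pi)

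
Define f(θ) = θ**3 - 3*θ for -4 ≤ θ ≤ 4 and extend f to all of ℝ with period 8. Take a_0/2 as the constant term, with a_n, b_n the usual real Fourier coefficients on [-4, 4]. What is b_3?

b_3 = 1/4 ∫_{-4}^{4} f(θ) sin(3*pi*θ/4) dθ.
f is odd and sin(3*pi*θ/4) is odd, so the integrand is even and b_3 = 1/2 ∫_0^{4} f(θ) sin(3*pi*θ/4) dθ.
Integrating by parts three times (tabular method), an antiderivative of (θ**3 - 3*θ) sin(3*pi*θ/4) is -4*θ**3*cos(3*pi*θ/4)/(3*pi) + 16*θ**2*sin(3*pi*θ/4)/(3*pi**2) + 128*θ*cos(3*pi*θ/4)/(9*pi**3) + 4*θ*cos(3*pi*θ/4)/pi - 16*sin(3*pi*θ/4)/(3*pi**2) - 512*sin(3*pi*θ/4)/(27*pi**4); evaluating from 0 to 4: ∫_{0}^{4} (θ**3 - 3*θ) sin(3*pi*θ/4) dθ = (16*(-32 + 39*pi**2)/(9*pi**3)) - (0) = 16*(-32 + 39*pi**2)/(9*pi**3).
Hence b_3 = (1/2)·(16*(-32 + 39*pi**2)/(9*pi**3)) = 8*(-32 + 39*pi**2)/(9*pi**3).

8*(-32 + 39*pi**2)/(9*pi**3)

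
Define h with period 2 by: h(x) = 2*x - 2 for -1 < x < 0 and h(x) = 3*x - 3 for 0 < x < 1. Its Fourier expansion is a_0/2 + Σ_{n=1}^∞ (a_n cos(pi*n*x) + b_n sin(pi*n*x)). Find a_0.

a_0 = ∫_{-1}^{1} h(x) dx = -9/2.

-9/2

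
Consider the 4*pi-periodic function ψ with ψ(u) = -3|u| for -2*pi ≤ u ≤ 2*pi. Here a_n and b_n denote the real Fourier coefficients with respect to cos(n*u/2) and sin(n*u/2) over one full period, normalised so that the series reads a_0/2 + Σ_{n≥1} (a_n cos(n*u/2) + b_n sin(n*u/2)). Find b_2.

b_2 = (1/(2*pi)) ∫_{-2*pi}^{2*pi} ψ(u) sin(u) du.
ψ is even and sin(u) is odd, so the integrand is odd over a symmetric interval and the integral vanishes.

0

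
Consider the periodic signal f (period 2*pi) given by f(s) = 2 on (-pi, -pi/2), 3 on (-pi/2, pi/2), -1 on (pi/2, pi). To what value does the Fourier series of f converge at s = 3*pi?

1/2

s = 3*pi differs from s = -pi by 2 full period(s), and the series is 2*pi-periodic.
At s = -pi the one-sided limits are f(-pi^-) = -1 and f(-pi^+) = 2.
By Dirichlet's theorem the series converges to their average, [(-1) + (2)]/2 = 1/2.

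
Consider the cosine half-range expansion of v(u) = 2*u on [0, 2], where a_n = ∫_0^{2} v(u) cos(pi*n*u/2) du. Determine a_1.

-16/pi**2

a_1 = ∫_0^{2} (2*u) cos(pi*u/2) du.
Integrating by parts (boundary term plus one more integral), an antiderivative of (2*u) cos(pi*u/2) is 4*u*sin(pi*u/2)/pi + 8*cos(pi*u/2)/pi**2; evaluating from 0 to 2: ∫_{0}^{2} (2*u) cos(pi*u/2) du = (-8/pi**2) - (8/pi**2) = -16/pi**2.
Hence a_1 = -16/pi**2.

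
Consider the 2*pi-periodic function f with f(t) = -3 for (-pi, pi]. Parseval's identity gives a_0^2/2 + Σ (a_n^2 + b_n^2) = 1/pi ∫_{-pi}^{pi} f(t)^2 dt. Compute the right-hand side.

18

1/pi ∫_{-pi}^{pi} f(t)^2 dt = 1/pi · (18*pi) = 18.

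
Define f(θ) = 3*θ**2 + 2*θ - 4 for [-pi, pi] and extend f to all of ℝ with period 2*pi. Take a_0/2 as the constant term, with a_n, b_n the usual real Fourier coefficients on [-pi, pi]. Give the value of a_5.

-12/25

a_5 = 1/pi ∫_{-pi}^{pi} f(θ) cos(5*θ) dθ.
Integrating by parts twice (tabular method), an antiderivative of (3*θ**2 + 2*θ - 4) cos(5*θ) is 3*θ**2*sin(5*θ)/5 + 2*θ*sin(5*θ)/5 + 6*θ*cos(5*θ)/25 - 106*sin(5*θ)/125 + 2*cos(5*θ)/25; evaluating from -pi to pi: ∫_{-pi}^{pi} (3*θ**2 + 2*θ - 4) cos(5*θ) dθ = (-6*pi/25 - 2/25) - (-2/25 + 6*pi/25) = -12*pi/25.
Hence a_5 = (1/pi)·(-12*pi/25) = -12/25.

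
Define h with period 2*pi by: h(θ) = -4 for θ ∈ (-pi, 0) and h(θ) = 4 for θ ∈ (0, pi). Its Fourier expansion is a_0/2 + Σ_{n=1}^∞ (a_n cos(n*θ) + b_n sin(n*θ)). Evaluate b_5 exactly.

16/(5*pi)

b_5 = 1/pi ∫_{-pi}^{pi} h(θ) sin(5*θ) dθ.
h is odd and sin(5*θ) is odd, so the integrand is even and b_5 = 2/pi ∫_0^{pi} h(θ) sin(5*θ) dθ.
Directly, an antiderivative of (4) sin(5*θ) is -4*cos(5*θ)/5; evaluating from 0 to pi: ∫_{0}^{pi} (4) sin(5*θ) dθ = (4/5) - (-4/5) = 8/5.
Hence b_5 = (2/pi)·(8/5) = 16/(5*pi).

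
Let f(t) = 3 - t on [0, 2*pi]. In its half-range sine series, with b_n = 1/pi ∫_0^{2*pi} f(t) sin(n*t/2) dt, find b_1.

b_1 = 1/pi ∫_0^{2*pi} (3 - t) sin(t/2) dt.
Integrating by parts (boundary term plus one more integral), an antiderivative of (3 - t) sin(t/2) is 2*t*cos(t/2) - 4*sin(t/2) - 6*cos(t/2); evaluating from 0 to 2*pi: ∫_{0}^{2*pi} (3 - t) sin(t/2) dt = (6 - 4*pi) - (-6) = 12 - 4*pi.
Hence b_1 = (1/pi)·(12 - 4*pi) = -4 + 12/pi.

-4 + 12/pi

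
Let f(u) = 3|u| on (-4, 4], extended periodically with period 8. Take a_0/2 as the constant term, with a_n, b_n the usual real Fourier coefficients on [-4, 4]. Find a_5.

a_5 = 1/4 ∫_{-4}^{4} f(u) cos(5*pi*u/4) du.
f is even and cos(5*pi*u/4) is even, so the integrand is even and a_5 = 1/2 ∫_0^{4} f(u) cos(5*pi*u/4) du.
Integrating by parts (boundary term plus one more integral), an antiderivative of (3*u) cos(5*pi*u/4) is 12*u*sin(5*pi*u/4)/(5*pi) + 48*cos(5*pi*u/4)/(25*pi**2); evaluating from 0 to 4: ∫_{0}^{4} (3*u) cos(5*pi*u/4) du = (-48/(25*pi**2)) - (48/(25*pi**2)) = -96/(25*pi**2).
Hence a_5 = (1/2)·(-96/(25*pi**2)) = -48/(25*pi**2).

-48/(25*pi**2)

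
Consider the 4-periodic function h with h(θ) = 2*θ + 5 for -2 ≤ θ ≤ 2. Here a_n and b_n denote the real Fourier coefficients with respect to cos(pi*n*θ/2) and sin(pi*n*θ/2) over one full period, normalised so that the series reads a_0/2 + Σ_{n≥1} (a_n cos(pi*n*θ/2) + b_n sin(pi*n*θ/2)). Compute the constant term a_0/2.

5

a_0 = 1/2 ∫_{-2}^{2} h(θ) dθ = 1/2 · (20) = 10.
So the constant term a_0/2 = 5.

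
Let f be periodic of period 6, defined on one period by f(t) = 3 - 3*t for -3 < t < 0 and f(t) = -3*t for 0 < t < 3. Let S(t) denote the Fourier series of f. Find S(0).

3/2

At t = 0 the one-sided limits are f(0^-) = 3 and f(0^+) = 0.
By Dirichlet's theorem the series converges to their average, [(3) + (0)]/2 = 3/2.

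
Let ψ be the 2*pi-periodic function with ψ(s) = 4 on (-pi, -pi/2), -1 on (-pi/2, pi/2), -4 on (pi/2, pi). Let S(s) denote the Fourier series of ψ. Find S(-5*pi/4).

-4

s = -5*pi/4 differs from s = 3*pi/4 by -1 full period(s), and the series is 2*pi-periodic.
ψ is continuous at s = 3*pi/4 with value -4, so the series converges to -4 there.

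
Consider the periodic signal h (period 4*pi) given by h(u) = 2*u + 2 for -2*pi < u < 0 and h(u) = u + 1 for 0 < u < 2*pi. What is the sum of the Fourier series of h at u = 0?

3/2

At u = 0 the one-sided limits are h(0^-) = 2 and h(0^+) = 1.
By Dirichlet's theorem the series converges to their average, [(2) + (1)]/2 = 3/2.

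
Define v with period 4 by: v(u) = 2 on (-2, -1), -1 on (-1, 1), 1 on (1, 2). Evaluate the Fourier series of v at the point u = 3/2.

1

v is continuous at u = 3/2 with value 1, so the series converges to 1 there.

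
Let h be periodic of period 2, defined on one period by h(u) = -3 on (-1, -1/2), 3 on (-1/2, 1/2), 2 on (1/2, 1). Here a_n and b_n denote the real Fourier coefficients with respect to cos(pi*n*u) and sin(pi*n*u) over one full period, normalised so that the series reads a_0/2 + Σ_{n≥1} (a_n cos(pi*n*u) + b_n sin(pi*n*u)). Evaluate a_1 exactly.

7/pi

a_1 = ∫_{-1}^{1} h(u) cos(pi*u) du.
Split the integral at the breakpoints.
Directly, an antiderivative of (-3) cos(pi*u) is -3*sin(pi*u)/pi; evaluating from -1 to -1/2: ∫_{-1}^{-1/2} (-3) cos(pi*u) du = (3/pi) - (0) = 3/pi.
Directly, an antiderivative of (3) cos(pi*u) is 3*sin(pi*u)/pi; evaluating from -1/2 to 1/2: ∫_{-1/2}^{1/2} (3) cos(pi*u) du = (3/pi) - (-3/pi) = 6/pi.
Directly, an antiderivative of (2) cos(pi*u) is 2*sin(pi*u)/pi; evaluating from 1/2 to 1: ∫_{1/2}^{1} (2) cos(pi*u) du = (0) - (2/pi) = -2/pi.
Summing the pieces gives a_1 = 7/pi.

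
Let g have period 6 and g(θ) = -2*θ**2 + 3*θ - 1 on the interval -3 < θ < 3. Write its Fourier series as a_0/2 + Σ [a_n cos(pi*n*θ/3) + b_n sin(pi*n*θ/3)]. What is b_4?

b_4 = 1/3 ∫_{-3}^{3} g(θ) sin(4*pi*θ/3) dθ.
Integrating by parts twice (tabular method), an antiderivative of (-2*θ**2 + 3*θ - 1) sin(4*pi*θ/3) is 3*θ**2*cos(4*pi*θ/3)/(2*pi) - 9*θ*sin(4*pi*θ/3)/(4*pi**2) - 9*θ*cos(4*pi*θ/3)/(4*pi) + 27*sin(4*pi*θ/3)/(16*pi**2) - 27*cos(4*pi*θ/3)/(16*pi**3) + 3*cos(4*pi*θ/3)/(4*pi); evaluating from -3 to 3: ∫_{-3}^{3} (-2*θ**2 + 3*θ - 1) sin(4*pi*θ/3) dθ = (3*(-9 + 40*pi**2)/(16*pi**3)) - (-27/(16*pi**3) + 21/pi) = -27/(2*pi).
Hence b_4 = (1/3)·(-27/(2*pi)) = -9/(2*pi).

-9/(2*pi)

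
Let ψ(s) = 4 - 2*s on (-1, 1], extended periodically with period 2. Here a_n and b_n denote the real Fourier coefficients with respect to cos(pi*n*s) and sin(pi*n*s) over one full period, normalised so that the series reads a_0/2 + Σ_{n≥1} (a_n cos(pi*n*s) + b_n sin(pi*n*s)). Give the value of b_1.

-4/pi

b_1 = ∫_{-1}^{1} ψ(s) sin(pi*s) ds.
Integrating by parts (boundary term plus one more integral), an antiderivative of (4 - 2*s) sin(pi*s) is 2*s*cos(pi*s)/pi - 2*sin(pi*s)/pi**2 - 4*cos(pi*s)/pi; evaluating from -1 to 1: ∫_{-1}^{1} (4 - 2*s) sin(pi*s) ds = (2/pi) - (6/pi) = -4/pi.
Hence b_1 = -4/pi.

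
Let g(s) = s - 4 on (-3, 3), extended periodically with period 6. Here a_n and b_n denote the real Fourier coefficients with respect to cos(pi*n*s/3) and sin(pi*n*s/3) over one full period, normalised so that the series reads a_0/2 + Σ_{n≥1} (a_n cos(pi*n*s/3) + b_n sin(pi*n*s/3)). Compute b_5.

b_5 = 1/3 ∫_{-3}^{3} g(s) sin(5*pi*s/3) ds.
Integrating by parts (boundary term plus one more integral), an antiderivative of (s - 4) sin(5*pi*s/3) is -3*s*cos(5*pi*s/3)/(5*pi) + 9*sin(5*pi*s/3)/(25*pi**2) + 12*cos(5*pi*s/3)/(5*pi); evaluating from -3 to 3: ∫_{-3}^{3} (s - 4) sin(5*pi*s/3) ds = (-3/(5*pi)) - (-21/(5*pi)) = 18/(5*pi).
Hence b_5 = (1/3)·(18/(5*pi)) = 6/(5*pi).

6/(5*pi)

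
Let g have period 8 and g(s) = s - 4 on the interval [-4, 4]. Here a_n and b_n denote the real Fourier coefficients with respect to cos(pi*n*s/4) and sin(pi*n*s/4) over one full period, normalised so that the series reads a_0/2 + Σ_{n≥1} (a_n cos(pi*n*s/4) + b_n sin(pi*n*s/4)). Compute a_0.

a_0 = 1/4 ∫_{-4}^{4} g(s) ds = 1/4 · (-32) = -8.

-8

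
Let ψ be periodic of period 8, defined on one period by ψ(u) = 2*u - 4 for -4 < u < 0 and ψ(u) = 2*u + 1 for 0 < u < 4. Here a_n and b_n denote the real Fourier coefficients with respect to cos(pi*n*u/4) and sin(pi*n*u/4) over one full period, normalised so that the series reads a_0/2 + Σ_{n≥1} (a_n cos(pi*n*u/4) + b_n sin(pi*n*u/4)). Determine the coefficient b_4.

-4/pi

b_4 = 1/4 ∫_{-4}^{4} ψ(u) sin(pi*u) du.
Split the integral at the breakpoints.
Integrating by parts (boundary term plus one more integral), an antiderivative of (2*u - 4) sin(pi*u) is -2*u*cos(pi*u)/pi + 2*sin(pi*u)/pi**2 + 4*cos(pi*u)/pi; evaluating from -4 to 0: ∫_{-4}^{0} (2*u - 4) sin(pi*u) du = (4/pi) - (12/pi) = -8/pi.
Integrating by parts (boundary term plus one more integral), an antiderivative of (2*u + 1) sin(pi*u) is -2*u*cos(pi*u)/pi + 2*sin(pi*u)/pi**2 - cos(pi*u)/pi; evaluating from 0 to 4: ∫_{0}^{4} (2*u + 1) sin(pi*u) du = (-9/pi) - (-1/pi) = -8/pi.
Summing the pieces and multiplying by (1/4) gives b_4 = -4/pi.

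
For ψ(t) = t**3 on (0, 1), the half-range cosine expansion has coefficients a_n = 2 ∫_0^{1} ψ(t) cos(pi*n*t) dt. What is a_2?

3/(2*pi**2)

a_2 = 2 ∫_0^{1} (t**3) cos(2*pi*t) dt.
Integrating by parts three times (tabular method), an antiderivative of (t**3) cos(2*pi*t) is t**3*sin(2*pi*t)/(2*pi) + 3*t**2*cos(2*pi*t)/(4*pi**2) - 3*t*sin(2*pi*t)/(4*pi**3) - 3*cos(2*pi*t)/(8*pi**4); evaluating from 0 to 1: ∫_{0}^{1} (t**3) cos(2*pi*t) dt = (3*(-1 + 2*pi**2)/(8*pi**4)) - (-3/(8*pi**4)) = 3/(4*pi**2).
Hence a_2 = 2·(3/(4*pi**2)) = 3/(2*pi**2).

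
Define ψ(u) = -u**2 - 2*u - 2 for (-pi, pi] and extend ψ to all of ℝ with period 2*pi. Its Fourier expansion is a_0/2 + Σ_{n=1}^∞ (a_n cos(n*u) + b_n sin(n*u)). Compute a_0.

a_0 = 1/pi ∫_{-pi}^{pi} ψ(u) du = 1/pi · (-2*pi*(6 + pi**2)/3) = -2*pi**2/3 - 4.

-2*pi**2/3 - 4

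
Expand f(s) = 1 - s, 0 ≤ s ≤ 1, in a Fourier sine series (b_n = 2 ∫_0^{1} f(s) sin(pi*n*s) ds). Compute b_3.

b_3 = 2 ∫_0^{1} (1 - s) sin(3*pi*s) ds.
Integrating by parts (boundary term plus one more integral), an antiderivative of (1 - s) sin(3*pi*s) is s*cos(3*pi*s)/(3*pi) - sin(3*pi*s)/(9*pi**2) - cos(3*pi*s)/(3*pi); evaluating from 0 to 1: ∫_{0}^{1} (1 - s) sin(3*pi*s) ds = (0) - (-1/(3*pi)) = 1/(3*pi).
Hence b_3 = 2·(1/(3*pi)) = 2/(3*pi).

2/(3*pi)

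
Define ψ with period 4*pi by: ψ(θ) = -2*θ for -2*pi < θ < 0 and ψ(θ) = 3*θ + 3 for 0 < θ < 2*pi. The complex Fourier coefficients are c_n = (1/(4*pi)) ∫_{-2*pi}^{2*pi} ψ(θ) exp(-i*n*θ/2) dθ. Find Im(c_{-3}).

(3 + pi)/(3*pi)

Since ψ is real-valued, Im(c_{-3}) = -(1/(4*pi)) ∫_{-2*pi}^{2*pi} ψ(θ) sin(-3*θ/2) dθ = b_{3}/2.
Split the integral at the breakpoints.
Integrating by parts (boundary term plus one more integral), an antiderivative of (-2*θ) sin(-3*θ/2) is -4*θ*cos(3*θ/2)/3 + 8*sin(3*θ/2)/9; evaluating from -2*pi to 0: ∫_{-2*pi}^{0} (-2*θ) sin(-3*θ/2) dθ = (0) - (-8*pi/3) = 8*pi/3.
Integrating by parts (boundary term plus one more integral), an antiderivative of (3*θ + 3) sin(-3*θ/2) is 2*θ*cos(3*θ/2) - 4*sin(3*θ/2)/3 + 2*cos(3*θ/2); evaluating from 0 to 2*pi: ∫_{0}^{2*pi} (3*θ + 3) sin(-3*θ/2) dθ = (-4*pi - 2) - (2) = -4*pi - 4.
So ∫_{-2*pi}^{2*pi} ψ(θ) sin(-3*θ/2) dθ = -4*pi/3 - 4.
Hence Im(c_{-3}) = (-1/(4*pi))·(-4*pi/3 - 4) = (3 + pi)/(3*pi).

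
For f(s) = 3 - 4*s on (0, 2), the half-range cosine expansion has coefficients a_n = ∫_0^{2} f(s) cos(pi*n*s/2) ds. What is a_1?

32/pi**2

a_1 = ∫_0^{2} (3 - 4*s) cos(pi*s/2) ds.
Integrating by parts (boundary term plus one more integral), an antiderivative of (3 - 4*s) cos(pi*s/2) is -8*s*sin(pi*s/2)/pi + 6*sin(pi*s/2)/pi - 16*cos(pi*s/2)/pi**2; evaluating from 0 to 2: ∫_{0}^{2} (3 - 4*s) cos(pi*s/2) ds = (16/pi**2) - (-16/pi**2) = 32/pi**2.
Hence a_1 = 32/pi**2.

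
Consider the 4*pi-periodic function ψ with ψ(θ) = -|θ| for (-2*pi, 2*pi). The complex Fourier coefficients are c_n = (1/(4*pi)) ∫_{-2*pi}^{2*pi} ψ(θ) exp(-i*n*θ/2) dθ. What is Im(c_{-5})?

0

Since ψ is real-valued, Im(c_{-5}) = -(1/(4*pi)) ∫_{-2*pi}^{2*pi} ψ(θ) sin(-5*θ/2) dθ = b_{5}/2.
(ψ is even, so the integrand is odd over a symmetric interval and the integral vanishes.)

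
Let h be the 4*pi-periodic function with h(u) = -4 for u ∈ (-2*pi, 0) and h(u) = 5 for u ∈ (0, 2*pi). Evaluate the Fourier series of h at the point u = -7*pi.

u = -7*pi differs from u = pi by -2 full period(s), and the series is 4*pi-periodic.
h is continuous at u = pi with value 5, so the series converges to 5 there.

5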